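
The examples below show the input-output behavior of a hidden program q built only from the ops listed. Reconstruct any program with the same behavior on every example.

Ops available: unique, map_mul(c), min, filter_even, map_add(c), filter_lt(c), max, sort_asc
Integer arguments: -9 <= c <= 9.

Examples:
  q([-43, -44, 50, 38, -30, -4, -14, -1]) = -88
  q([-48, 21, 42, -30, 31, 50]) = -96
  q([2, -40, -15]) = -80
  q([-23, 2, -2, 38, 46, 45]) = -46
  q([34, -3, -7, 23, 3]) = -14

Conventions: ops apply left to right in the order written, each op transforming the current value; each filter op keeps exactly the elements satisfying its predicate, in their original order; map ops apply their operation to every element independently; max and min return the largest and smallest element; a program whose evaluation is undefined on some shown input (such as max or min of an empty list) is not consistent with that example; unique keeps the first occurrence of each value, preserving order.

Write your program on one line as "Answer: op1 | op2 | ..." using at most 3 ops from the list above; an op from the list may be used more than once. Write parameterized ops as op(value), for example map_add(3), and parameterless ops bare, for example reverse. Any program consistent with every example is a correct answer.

map_mul(2) | min

Check, running the answer program on each example:
  [-43, -44, 50, 38, -30, -4, -14, -1] -> [-86, -88, 100, 76, -60, -8, -28, -2] -> -88
  [-48, 21, 42, -30, 31, 50] -> [-96, 42, 84, -60, 62, 100] -> -96
  [2, -40, -15] -> [4, -80, -30] -> -80
  [-23, 2, -2, 38, 46, 45] -> [-46, 4, -4, 76, 92, 90] -> -46
  [34, -3, -7, 23, 3] -> [68, -6, -14, 46, 6] -> -14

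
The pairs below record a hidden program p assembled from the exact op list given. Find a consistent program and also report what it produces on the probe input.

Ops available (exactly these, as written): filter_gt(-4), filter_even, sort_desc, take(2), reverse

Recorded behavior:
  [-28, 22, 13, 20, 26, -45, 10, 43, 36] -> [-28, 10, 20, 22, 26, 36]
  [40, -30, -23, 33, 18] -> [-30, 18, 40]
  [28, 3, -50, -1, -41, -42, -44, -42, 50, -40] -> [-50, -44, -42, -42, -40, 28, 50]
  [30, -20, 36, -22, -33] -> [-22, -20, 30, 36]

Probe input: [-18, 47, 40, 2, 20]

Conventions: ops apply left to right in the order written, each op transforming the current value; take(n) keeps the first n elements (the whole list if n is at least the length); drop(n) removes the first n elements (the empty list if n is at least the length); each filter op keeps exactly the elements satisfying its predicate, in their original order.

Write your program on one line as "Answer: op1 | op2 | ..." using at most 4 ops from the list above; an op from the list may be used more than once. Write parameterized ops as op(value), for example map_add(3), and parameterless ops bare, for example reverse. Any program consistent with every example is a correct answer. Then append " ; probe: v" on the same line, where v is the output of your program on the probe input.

sort_desc | filter_even | reverse ; probe: [-18, 2, 20, 40]

Check, running the answer program on each example:
  [-28, 22, 13, 20, 26, -45, 10, 43, 36] -> [43, 36, 26, 22, 20, 13, 10, -28, -45] -> [36, 26, 22, 20, 10, -28] -> [-28, 10, 20, 22, 26, 36]
  [40, -30, -23, 33, 18] -> [40, 33, 18, -23, -30] -> [40, 18, -30] -> [-30, 18, 40]
  [28, 3, -50, -1, -41, -42, -44, -42, 50, -40] -> [50, 28, 3, -1, -40, -41, -42, -42, -44, -50] -> [50, 28, -40, -42, -42, -44, -50] -> [-50, -44, -42, -42, -40, 28, 50]
  [30, -20, 36, -22, -33] -> [36, 30, -20, -22, -33] -> [36, 30, -20, -22] -> [-22, -20, 30, 36]
  probe: [-18, 47, 40, 2, 20] -> [47, 40, 20, 2, -18] -> [40, 20, 2, -18] -> [-18, 2, 20, 40]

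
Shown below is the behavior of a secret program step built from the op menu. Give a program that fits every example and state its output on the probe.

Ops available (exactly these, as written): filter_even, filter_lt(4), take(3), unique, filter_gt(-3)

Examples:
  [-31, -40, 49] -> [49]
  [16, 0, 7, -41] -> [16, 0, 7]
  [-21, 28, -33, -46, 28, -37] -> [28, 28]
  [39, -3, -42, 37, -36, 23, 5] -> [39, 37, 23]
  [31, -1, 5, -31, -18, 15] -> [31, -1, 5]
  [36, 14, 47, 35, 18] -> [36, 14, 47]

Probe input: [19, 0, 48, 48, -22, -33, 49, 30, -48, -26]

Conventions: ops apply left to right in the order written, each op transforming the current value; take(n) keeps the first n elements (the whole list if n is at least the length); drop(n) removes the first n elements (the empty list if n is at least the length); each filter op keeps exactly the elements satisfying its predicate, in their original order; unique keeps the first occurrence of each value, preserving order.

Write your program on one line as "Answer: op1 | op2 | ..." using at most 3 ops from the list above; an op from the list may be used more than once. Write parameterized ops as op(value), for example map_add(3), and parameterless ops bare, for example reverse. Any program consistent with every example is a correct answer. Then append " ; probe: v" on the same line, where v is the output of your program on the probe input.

filter_gt(-3) | take(3) ; probe: [19, 0, 48]

Check, running the answer program on each example:
  [-31, -40, 49] -> [49] -> [49]
  [16, 0, 7, -41] -> [16, 0, 7] -> [16, 0, 7]
  [-21, 28, -33, -46, 28, -37] -> [28, 28] -> [28, 28]
  [39, -3, -42, 37, -36, 23, 5] -> [39, 37, 23, 5] -> [39, 37, 23]
  [31, -1, 5, -31, -18, 15] -> [31, -1, 5, 15] -> [31, -1, 5]
  [36, 14, 47, 35, 18] -> [36, 14, 47, 35, 18] -> [36, 14, 47]
  probe: [19, 0, 48, 48, -22, -33, 49, 30, -48, -26] -> [19, 0, 48, 48, 49, 30] -> [19, 0, 48]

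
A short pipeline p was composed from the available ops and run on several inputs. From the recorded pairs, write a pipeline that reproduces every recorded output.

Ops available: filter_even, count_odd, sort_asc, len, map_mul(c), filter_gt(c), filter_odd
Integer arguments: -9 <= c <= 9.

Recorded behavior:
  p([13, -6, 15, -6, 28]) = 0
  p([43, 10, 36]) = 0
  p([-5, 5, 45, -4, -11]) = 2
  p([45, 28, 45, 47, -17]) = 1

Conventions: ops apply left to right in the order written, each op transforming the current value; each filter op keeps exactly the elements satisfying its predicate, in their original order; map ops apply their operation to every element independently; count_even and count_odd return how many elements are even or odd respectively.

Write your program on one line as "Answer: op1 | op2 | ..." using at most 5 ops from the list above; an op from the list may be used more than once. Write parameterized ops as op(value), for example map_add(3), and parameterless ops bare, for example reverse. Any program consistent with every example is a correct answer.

sort_asc | map_mul(-9) | filter_gt(-5) | filter_odd | len

Check, running the answer program on each example:
  [13, -6, 15, -6, 28] -> [-6, -6, 13, 15, 28] -> [54, 54, -117, -135, -252] -> [54, 54] -> [] -> 0
  [43, 10, 36] -> [10, 36, 43] -> [-90, -324, -387] -> [] -> [] -> 0
  [-5, 5, 45, -4, -11] -> [-11, -5, -4, 5, 45] -> [99, 45, 36, -45, -405] -> [99, 45, 36] -> [99, 45] -> 2
  [45, 28, 45, 47, -17] -> [-17, 28, 45, 45, 47] -> [153, -252, -405, -405, -423] -> [153] -> [153] -> 1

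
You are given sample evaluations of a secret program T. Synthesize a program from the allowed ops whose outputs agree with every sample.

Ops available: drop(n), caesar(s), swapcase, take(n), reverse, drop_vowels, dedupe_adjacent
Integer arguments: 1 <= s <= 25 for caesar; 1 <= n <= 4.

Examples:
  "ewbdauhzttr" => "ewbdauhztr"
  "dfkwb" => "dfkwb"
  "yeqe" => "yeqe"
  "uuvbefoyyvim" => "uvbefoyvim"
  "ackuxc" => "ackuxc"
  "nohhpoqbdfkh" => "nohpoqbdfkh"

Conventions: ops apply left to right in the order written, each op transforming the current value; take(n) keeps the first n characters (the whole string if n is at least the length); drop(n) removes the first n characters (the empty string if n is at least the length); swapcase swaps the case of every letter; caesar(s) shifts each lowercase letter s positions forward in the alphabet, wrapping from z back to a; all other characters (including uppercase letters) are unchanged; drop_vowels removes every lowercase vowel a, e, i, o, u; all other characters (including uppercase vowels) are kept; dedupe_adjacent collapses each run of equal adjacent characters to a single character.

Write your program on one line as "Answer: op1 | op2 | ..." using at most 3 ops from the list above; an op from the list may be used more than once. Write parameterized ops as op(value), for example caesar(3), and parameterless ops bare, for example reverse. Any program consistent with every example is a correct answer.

reverse | dedupe_adjacent | reverse

Check, running the answer program on each example:
  "ewbdauhzttr" -> "rttzhuadbwe" -> "rtzhuadbwe" -> "ewbdauhztr"
  "dfkwb" -> "bwkfd" -> "bwkfd" -> "dfkwb"
  "yeqe" -> "eqey" -> "eqey" -> "yeqe"
  "uuvbefoyyvim" -> "mivyyofebvuu" -> "mivyofebvu" -> "uvbefoyvim"
  "ackuxc" -> "cxukca" -> "cxukca" -> "ackuxc"
  "nohhpoqbdfkh" -> "hkfdbqophhon" -> "hkfdbqophon" -> "nohpoqbdfkh"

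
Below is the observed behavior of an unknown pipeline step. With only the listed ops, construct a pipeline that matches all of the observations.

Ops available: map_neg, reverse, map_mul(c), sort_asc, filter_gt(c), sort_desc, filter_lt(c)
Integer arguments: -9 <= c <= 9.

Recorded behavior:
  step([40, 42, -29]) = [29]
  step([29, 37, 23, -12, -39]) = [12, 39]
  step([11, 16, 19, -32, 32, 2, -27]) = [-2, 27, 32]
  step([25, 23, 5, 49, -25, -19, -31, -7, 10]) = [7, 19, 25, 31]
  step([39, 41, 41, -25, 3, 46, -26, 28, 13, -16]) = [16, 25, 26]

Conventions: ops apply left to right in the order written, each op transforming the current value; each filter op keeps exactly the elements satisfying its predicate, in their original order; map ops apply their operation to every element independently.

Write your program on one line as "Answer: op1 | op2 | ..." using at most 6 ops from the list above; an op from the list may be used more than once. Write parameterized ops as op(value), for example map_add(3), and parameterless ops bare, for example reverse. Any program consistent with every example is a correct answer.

sort_asc | reverse | map_neg | reverse | filter_gt(-3) | reverse

Check, running the answer program on each example:
  [40, 42, -29] -> [-29, 40, 42] -> [42, 40, -29] -> [-42, -40, 29] -> [29, -40, -42] -> [29] -> [29]
  [29, 37, 23, -12, -39] -> [-39, -12, 23, 29, 37] -> [37, 29, 23, -12, -39] -> [-37, -29, -23, 12, 39] -> [39, 12, -23, -29, -37] -> [39, 12] -> [12, 39]
  [11, 16, 19, -32, 32, 2, -27] -> [-32, -27, 2, 11, 16, 19, 32] -> [32, 19, 16, 11, 2, -27, -32] -> [-32, -19, -16, -11, -2, 27, 32] -> [32, 27, -2, -11, -16, -19, -32] -> [32, 27, -2] -> [-2, 27, 32]
  [25, 23, 5, 49, -25, -19, -31, -7, 10] -> [-31, -25, -19, -7, 5, 10, 23, 25, 49] -> [49, 25, 23, 10, 5, -7, -19, -25, -31] -> [-49, -25, -23, -10, -5, 7, 19, 25, 31] -> [31, 25, 19, 7, -5, -10, -23, -25, -49] -> [31, 25, 19, 7] -> [7, 19, 25, 31]
  [39, 41, 41, -25, 3, 46, -26, 28, 13, -16] -> [-26, -25, -16, 3, 13, 28, 39, 41, 41, 46] -> [46, 41, 41, 39, 28, 13, 3, -16, -25, -26] -> [-46, -41, -41, -39, -28, -13, -3, 16, 25, 26] -> [26, 25, 16, -3, -13, -28, -39, -41, -41, -46] -> [26, 25, 16] -> [16, 25, 26]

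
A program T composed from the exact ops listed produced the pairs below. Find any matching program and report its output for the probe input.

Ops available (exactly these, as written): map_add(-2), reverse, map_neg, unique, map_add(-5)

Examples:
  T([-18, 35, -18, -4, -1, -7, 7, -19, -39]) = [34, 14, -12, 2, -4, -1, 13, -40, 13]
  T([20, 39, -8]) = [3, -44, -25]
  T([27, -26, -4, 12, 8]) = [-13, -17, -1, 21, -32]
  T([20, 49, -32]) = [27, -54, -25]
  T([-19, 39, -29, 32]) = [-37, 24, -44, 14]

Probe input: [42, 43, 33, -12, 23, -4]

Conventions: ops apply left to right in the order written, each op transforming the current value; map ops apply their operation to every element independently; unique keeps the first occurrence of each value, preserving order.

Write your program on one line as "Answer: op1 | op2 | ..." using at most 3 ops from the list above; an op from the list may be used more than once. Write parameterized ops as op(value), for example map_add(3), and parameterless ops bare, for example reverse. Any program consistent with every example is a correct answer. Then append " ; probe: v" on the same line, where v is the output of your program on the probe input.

map_neg | map_add(-5) | reverse ; probe: [-1, -28, 7, -38, -48, -47]

Check, running the answer program on each example:
  [-18, 35, -18, -4, -1, -7, 7, -19, -39] -> [18, -35, 18, 4, 1, 7, -7, 19, 39] -> [13, -40, 13, -1, -4, 2, -12, 14, 34] -> [34, 14, -12, 2, -4, -1, 13, -40, 13]
  [20, 39, -8] -> [-20, -39, 8] -> [-25, -44, 3] -> [3, -44, -25]
  [27, -26, -4, 12, 8] -> [-27, 26, 4, -12, -8] -> [-32, 21, -1, -17, -13] -> [-13, -17, -1, 21, -32]
  [20, 49, -32] -> [-20, -49, 32] -> [-25, -54, 27] -> [27, -54, -25]
  [-19, 39, -29, 32] -> [19, -39, 29, -32] -> [14, -44, 24, -37] -> [-37, 24, -44, 14]
  probe: [42, 43, 33, -12, 23, -4] -> [-42, -43, -33, 12, -23, 4] -> [-47, -48, -38, 7, -28, -1] -> [-1, -28, 7, -38, -48, -47]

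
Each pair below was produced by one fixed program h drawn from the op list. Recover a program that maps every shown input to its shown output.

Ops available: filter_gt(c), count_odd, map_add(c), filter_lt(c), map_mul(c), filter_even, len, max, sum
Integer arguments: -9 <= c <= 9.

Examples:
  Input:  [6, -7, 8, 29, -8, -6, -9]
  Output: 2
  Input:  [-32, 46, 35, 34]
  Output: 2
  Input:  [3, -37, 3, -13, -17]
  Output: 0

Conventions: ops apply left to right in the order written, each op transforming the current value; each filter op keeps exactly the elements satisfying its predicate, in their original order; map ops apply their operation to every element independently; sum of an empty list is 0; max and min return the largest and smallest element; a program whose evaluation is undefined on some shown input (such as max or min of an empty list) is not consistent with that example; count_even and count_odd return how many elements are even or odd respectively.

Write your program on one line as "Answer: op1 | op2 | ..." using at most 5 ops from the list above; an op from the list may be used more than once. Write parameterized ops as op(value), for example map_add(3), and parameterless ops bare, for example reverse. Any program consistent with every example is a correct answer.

filter_even | map_mul(-9) | filter_lt(5) | len

Check, running the answer program on each example:
  [6, -7, 8, 29, -8, -6, -9] -> [6, 8, -8, -6] -> [-54, -72, 72, 54] -> [-54, -72] -> 2
  [-32, 46, 35, 34] -> [-32, 46, 34] -> [288, -414, -306] -> [-414, -306] -> 2
  [3, -37, 3, -13, -17] -> [] -> [] -> [] -> 0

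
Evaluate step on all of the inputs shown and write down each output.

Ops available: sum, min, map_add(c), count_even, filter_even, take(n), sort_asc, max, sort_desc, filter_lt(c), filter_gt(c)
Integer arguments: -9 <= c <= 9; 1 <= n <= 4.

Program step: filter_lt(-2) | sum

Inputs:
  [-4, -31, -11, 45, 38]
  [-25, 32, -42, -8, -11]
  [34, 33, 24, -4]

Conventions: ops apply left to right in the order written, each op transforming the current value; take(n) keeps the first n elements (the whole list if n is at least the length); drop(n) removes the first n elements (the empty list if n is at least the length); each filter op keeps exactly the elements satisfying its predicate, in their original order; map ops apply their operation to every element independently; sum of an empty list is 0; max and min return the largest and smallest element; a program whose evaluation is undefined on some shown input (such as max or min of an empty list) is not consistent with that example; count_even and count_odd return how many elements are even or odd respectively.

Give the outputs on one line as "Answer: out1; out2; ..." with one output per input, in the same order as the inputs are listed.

Execution, op by op:
  [-4, -31, -11, 45, 38] -> [-4, -31, -11] -> -46
  [-25, 32, -42, -8, -11] -> [-25, -42, -8, -11] -> -86
  [34, 33, 24, -4] -> [-4] -> -4

-46; -86; -4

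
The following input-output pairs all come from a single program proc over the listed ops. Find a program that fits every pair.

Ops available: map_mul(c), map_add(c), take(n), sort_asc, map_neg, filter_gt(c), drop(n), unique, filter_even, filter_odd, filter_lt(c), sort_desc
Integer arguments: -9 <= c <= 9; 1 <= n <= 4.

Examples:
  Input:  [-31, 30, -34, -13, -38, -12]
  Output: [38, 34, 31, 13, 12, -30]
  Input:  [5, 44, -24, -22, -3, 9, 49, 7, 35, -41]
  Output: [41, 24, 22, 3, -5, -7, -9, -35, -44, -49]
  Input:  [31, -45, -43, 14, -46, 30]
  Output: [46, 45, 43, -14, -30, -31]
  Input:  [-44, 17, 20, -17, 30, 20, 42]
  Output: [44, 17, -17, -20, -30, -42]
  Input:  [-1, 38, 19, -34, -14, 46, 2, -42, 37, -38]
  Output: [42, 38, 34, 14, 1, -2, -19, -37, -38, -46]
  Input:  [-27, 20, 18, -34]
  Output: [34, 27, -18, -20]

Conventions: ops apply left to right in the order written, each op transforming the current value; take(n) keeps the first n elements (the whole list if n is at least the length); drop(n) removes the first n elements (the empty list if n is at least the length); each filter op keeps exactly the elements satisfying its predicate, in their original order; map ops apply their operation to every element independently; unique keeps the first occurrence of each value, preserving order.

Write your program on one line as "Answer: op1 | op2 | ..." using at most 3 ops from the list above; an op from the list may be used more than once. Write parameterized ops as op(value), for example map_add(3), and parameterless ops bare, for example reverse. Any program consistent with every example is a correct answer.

sort_asc | unique | map_neg

Check, running the answer program on each example:
  [-31, 30, -34, -13, -38, -12] -> [-38, -34, -31, -13, -12, 30] -> [-38, -34, -31, -13, -12, 30] -> [38, 34, 31, 13, 12, -30]
  [5, 44, -24, -22, -3, 9, 49, 7, 35, -41] -> [-41, -24, -22, -3, 5, 7, 9, 35, 44, 49] -> [-41, -24, -22, -3, 5, 7, 9, 35, 44, 49] -> [41, 24, 22, 3, -5, -7, -9, -35, -44, -49]
  [31, -45, -43, 14, -46, 30] -> [-46, -45, -43, 14, 30, 31] -> [-46, -45, -43, 14, 30, 31] -> [46, 45, 43, -14, -30, -31]
  [-44, 17, 20, -17, 30, 20, 42] -> [-44, -17, 17, 20, 20, 30, 42] -> [-44, -17, 17, 20, 30, 42] -> [44, 17, -17, -20, -30, -42]
  [-1, 38, 19, -34, -14, 46, 2, -42, 37, -38] -> [-42, -38, -34, -14, -1, 2, 19, 37, 38, 46] -> [-42, -38, -34, -14, -1, 2, 19, 37, 38, 46] -> [42, 38, 34, 14, 1, -2, -19, -37, -38, -46]
  [-27, 20, 18, -34] -> [-34, -27, 18, 20] -> [-34, -27, 18, 20] -> [34, 27, -18, -20]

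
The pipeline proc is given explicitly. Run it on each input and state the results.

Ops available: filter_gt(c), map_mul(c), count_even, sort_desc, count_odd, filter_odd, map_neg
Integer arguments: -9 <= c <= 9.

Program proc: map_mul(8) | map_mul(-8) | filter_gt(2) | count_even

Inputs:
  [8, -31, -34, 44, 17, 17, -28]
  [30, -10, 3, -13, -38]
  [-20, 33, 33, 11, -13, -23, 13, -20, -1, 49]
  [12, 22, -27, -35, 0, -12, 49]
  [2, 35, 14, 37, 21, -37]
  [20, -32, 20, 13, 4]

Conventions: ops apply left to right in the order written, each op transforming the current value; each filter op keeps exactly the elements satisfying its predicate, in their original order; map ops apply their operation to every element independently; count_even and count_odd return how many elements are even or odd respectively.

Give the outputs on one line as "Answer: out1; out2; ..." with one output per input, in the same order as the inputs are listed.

3; 3; 5; 3; 1; 1

Execution, op by op:
  [8, -31, -34, 44, 17, 17, -28] -> [64, -248, -272, 352, 136, 136, -224] -> [-512, 1984, 2176, -2816, -1088, -1088, 1792] -> [1984, 2176, 1792] -> 3
  [30, -10, 3, -13, -38] -> [240, -80, 24, -104, -304] -> [-1920, 640, -192, 832, 2432] -> [640, 832, 2432] -> 3
  [-20, 33, 33, 11, -13, -23, 13, -20, -1, 49] -> [-160, 264, 264, 88, -104, -184, 104, -160, -8, 392] -> [1280, -2112, -2112, -704, 832, 1472, -832, 1280, 64, -3136] -> [1280, 832, 1472, 1280, 64] -> 5
  [12, 22, -27, -35, 0, -12, 49] -> [96, 176, -216, -280, 0, -96, 392] -> [-768, -1408, 1728, 2240, 0, 768, -3136] -> [1728, 2240, 768] -> 3
  [2, 35, 14, 37, 21, -37] -> [16, 280, 112, 296, 168, -296] -> [-128, -2240, -896, -2368, -1344, 2368] -> [2368] -> 1
  [20, -32, 20, 13, 4] -> [160, -256, 160, 104, 32] -> [-1280, 2048, -1280, -832, -256] -> [2048] -> 1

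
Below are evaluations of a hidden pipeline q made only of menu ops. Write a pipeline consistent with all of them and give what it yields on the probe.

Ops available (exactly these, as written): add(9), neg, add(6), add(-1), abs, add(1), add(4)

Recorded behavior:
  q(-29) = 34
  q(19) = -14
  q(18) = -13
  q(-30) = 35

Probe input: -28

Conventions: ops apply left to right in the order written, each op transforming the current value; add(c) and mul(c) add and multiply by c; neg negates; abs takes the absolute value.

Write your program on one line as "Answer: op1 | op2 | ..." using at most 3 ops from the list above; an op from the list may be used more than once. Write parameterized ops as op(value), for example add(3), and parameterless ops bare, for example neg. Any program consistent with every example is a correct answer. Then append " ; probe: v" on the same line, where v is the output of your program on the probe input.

add(1) | neg | add(6) ; probe: 33

Check, running the answer program on each example:
  -29 -> -28 -> 28 -> 34
  19 -> 20 -> -20 -> -14
  18 -> 19 -> -19 -> -13
  -30 -> -29 -> 29 -> 35
  probe: -28 -> -27 -> 27 -> 33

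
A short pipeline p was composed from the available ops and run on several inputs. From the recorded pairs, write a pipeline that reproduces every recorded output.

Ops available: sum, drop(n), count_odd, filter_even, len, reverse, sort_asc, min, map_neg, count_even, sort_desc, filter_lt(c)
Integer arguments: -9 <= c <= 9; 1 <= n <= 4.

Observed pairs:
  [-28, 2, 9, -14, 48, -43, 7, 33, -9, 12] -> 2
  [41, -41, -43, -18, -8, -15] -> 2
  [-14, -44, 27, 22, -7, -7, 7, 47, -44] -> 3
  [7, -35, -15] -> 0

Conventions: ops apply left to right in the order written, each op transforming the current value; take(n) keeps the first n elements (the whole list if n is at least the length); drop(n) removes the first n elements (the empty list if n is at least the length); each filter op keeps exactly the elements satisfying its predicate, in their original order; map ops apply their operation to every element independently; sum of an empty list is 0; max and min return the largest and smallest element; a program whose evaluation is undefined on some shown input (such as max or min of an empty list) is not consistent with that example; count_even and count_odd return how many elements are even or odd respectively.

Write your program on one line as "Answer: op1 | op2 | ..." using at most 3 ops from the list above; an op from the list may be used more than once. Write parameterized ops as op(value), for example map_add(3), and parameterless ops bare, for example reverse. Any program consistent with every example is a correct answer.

filter_even | filter_lt(-4) | len

Check, running the answer program on each example:
  [-28, 2, 9, -14, 48, -43, 7, 33, -9, 12] -> [-28, 2, -14, 48, 12] -> [-28, -14] -> 2
  [41, -41, -43, -18, -8, -15] -> [-18, -8] -> [-18, -8] -> 2
  [-14, -44, 27, 22, -7, -7, 7, 47, -44] -> [-14, -44, 22, -44] -> [-14, -44, -44] -> 3
  [7, -35, -15] -> [] -> [] -> 0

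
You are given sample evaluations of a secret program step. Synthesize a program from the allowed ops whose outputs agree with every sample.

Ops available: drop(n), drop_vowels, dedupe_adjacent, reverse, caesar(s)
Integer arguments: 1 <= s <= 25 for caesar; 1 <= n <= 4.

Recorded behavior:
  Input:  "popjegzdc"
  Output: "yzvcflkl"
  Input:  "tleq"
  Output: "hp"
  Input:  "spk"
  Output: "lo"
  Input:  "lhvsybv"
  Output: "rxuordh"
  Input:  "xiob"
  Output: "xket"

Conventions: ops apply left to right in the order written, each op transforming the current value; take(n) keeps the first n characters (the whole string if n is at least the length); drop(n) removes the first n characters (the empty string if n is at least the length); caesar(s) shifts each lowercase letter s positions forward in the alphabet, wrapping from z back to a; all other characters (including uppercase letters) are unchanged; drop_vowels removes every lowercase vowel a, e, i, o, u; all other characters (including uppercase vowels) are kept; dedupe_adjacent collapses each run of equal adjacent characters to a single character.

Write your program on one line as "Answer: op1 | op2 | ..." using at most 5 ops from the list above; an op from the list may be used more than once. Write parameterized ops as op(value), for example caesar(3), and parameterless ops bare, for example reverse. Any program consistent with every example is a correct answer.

caesar(4) | reverse | drop_vowels | caesar(18)

Check, running the answer program on each example:
  "popjegzdc" -> "tstnikdhg" -> "ghdkintst" -> "ghdkntst" -> "yzvcflkl"
  "tleq" -> "xpiu" -> "uipx" -> "px" -> "hp"
  "spk" -> "wto" -> "otw" -> "tw" -> "lo"
  "lhvsybv" -> "plzwcfz" -> "zfcwzlp" -> "zfcwzlp" -> "rxuordh"
  "xiob" -> "bmsf" -> "fsmb" -> "fsmb" -> "xket"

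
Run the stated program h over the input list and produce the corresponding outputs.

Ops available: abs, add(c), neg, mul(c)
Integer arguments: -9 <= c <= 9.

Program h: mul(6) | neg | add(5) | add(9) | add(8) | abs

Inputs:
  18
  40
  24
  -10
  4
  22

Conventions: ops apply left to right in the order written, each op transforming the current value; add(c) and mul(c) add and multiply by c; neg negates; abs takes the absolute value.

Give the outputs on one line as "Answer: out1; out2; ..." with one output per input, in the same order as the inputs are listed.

86; 218; 122; 82; 2; 110

Execution, op by op:
  18 -> 108 -> -108 -> -103 -> -94 -> -86 -> 86
  40 -> 240 -> -240 -> -235 -> -226 -> -218 -> 218
  24 -> 144 -> -144 -> -139 -> -130 -> -122 -> 122
  -10 -> -60 -> 60 -> 65 -> 74 -> 82 -> 82
  4 -> 24 -> -24 -> -19 -> -10 -> -2 -> 2
  22 -> 132 -> -132 -> -127 -> -118 -> -110 -> 110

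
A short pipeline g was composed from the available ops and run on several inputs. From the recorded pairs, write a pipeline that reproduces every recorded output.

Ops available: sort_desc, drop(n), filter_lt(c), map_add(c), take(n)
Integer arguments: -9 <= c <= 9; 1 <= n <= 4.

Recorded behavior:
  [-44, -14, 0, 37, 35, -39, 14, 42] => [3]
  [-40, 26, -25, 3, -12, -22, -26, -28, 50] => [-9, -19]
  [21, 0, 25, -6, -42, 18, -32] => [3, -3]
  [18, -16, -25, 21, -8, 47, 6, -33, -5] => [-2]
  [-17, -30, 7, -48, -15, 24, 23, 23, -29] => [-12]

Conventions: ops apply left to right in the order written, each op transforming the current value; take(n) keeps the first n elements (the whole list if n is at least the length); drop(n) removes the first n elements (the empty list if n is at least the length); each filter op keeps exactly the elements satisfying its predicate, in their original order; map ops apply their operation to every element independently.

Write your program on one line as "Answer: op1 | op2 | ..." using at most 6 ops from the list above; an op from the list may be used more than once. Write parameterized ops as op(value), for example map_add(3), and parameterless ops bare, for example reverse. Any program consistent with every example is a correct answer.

map_add(3) | sort_desc | drop(3) | take(2) | filter_lt(7)

Check, running the answer program on each example:
  [-44, -14, 0, 37, 35, -39, 14, 42] -> [-41, -11, 3, 40, 38, -36, 17, 45] -> [45, 40, 38, 17, 3, -11, -36, -41] -> [17, 3, -11, -36, -41] -> [17, 3] -> [3]
  [-40, 26, -25, 3, -12, -22, -26, -28, 50] -> [-37, 29, -22, 6, -9, -19, -23, -25, 53] -> [53, 29, 6, -9, -19, -22, -23, -25, -37] -> [-9, -19, -22, -23, -25, -37] -> [-9, -19] -> [-9, -19]
  [21, 0, 25, -6, -42, 18, -32] -> [24, 3, 28, -3, -39, 21, -29] -> [28, 24, 21, 3, -3, -29, -39] -> [3, -3, -29, -39] -> [3, -3] -> [3, -3]
  [18, -16, -25, 21, -8, 47, 6, -33, -5] -> [21, -13, -22, 24, -5, 50, 9, -30, -2] -> [50, 24, 21, 9, -2, -5, -13, -22, -30] -> [9, -2, -5, -13, -22, -30] -> [9, -2] -> [-2]
  [-17, -30, 7, -48, -15, 24, 23, 23, -29] -> [-14, -27, 10, -45, -12, 27, 26, 26, -26] -> [27, 26, 26, 10, -12, -14, -26, -27, -45] -> [10, -12, -14, -26, -27, -45] -> [10, -12] -> [-12]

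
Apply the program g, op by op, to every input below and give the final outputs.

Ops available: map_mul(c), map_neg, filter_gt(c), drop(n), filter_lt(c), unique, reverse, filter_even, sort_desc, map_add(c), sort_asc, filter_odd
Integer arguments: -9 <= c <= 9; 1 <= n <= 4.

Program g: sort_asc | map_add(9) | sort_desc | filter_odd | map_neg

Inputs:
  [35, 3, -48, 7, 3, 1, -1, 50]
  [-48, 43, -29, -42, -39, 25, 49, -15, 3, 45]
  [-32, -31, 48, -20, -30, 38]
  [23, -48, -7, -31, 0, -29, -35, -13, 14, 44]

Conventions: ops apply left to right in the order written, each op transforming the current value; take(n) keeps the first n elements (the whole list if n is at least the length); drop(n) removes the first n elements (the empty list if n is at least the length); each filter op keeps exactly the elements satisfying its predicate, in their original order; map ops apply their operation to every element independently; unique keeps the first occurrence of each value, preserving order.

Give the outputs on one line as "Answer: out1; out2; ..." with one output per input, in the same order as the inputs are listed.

Execution, op by op:
  [35, 3, -48, 7, 3, 1, -1, 50] -> [-48, -1, 1, 3, 3, 7, 35, 50] -> [-39, 8, 10, 12, 12, 16, 44, 59] -> [59, 44, 16, 12, 12, 10, 8, -39] -> [59, -39] -> [-59, 39]
  [-48, 43, -29, -42, -39, 25, 49, -15, 3, 45] -> [-48, -42, -39, -29, -15, 3, 25, 43, 45, 49] -> [-39, -33, -30, -20, -6, 12, 34, 52, 54, 58] -> [58, 54, 52, 34, 12, -6, -20, -30, -33, -39] -> [-33, -39] -> [33, 39]
  [-32, -31, 48, -20, -30, 38] -> [-32, -31, -30, -20, 38, 48] -> [-23, -22, -21, -11, 47, 57] -> [57, 47, -11, -21, -22, -23] -> [57, 47, -11, -21, -23] -> [-57, -47, 11, 21, 23]
  [23, -48, -7, -31, 0, -29, -35, -13, 14, 44] -> [-48, -35, -31, -29, -13, -7, 0, 14, 23, 44] -> [-39, -26, -22, -20, -4, 2, 9, 23, 32, 53] -> [53, 32, 23, 9, 2, -4, -20, -22, -26, -39] -> [53, 23, 9, -39] -> [-53, -23, -9, 39]

[-59, 39]; [33, 39]; [-57, -47, 11, 21, 23]; [-53, -23, -9, 39]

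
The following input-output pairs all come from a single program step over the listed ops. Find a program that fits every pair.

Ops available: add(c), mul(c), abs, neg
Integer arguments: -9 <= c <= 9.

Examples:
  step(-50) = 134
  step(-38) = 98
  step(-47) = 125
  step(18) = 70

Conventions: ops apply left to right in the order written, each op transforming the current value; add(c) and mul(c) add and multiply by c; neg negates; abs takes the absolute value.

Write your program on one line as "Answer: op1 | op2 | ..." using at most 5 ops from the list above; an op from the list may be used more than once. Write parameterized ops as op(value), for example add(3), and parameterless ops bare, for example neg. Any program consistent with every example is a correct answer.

mul(-3) | add(-7) | add(-9) | neg | abs

Check, running the answer program on each example:
  -50 -> 150 -> 143 -> 134 -> -134 -> 134
  -38 -> 114 -> 107 -> 98 -> -98 -> 98
  -47 -> 141 -> 134 -> 125 -> -125 -> 125
  18 -> -54 -> -61 -> -70 -> 70 -> 70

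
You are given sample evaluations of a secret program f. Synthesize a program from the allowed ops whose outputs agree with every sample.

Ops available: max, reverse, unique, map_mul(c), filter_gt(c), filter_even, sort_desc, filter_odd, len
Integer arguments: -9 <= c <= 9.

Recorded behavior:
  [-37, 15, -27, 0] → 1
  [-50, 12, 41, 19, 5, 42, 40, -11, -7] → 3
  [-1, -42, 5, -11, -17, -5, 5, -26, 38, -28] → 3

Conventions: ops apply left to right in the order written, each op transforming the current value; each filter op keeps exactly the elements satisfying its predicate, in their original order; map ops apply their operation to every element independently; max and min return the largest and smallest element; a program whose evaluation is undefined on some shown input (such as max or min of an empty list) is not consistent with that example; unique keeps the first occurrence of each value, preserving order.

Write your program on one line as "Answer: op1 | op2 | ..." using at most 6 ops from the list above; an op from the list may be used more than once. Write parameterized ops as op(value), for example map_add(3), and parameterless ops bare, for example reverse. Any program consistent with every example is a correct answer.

filter_odd | filter_gt(-6) | reverse | unique | len

Check, running the answer program on each example:
  [-37, 15, -27, 0] -> [-37, 15, -27] -> [15] -> [15] -> [15] -> 1
  [-50, 12, 41, 19, 5, 42, 40, -11, -7] -> [41, 19, 5, -11, -7] -> [41, 19, 5] -> [5, 19, 41] -> [5, 19, 41] -> 3
  [-1, -42, 5, -11, -17, -5, 5, -26, 38, -28] -> [-1, 5, -11, -17, -5, 5] -> [-1, 5, -5, 5] -> [5, -5, 5, -1] -> [5, -5, -1] -> 3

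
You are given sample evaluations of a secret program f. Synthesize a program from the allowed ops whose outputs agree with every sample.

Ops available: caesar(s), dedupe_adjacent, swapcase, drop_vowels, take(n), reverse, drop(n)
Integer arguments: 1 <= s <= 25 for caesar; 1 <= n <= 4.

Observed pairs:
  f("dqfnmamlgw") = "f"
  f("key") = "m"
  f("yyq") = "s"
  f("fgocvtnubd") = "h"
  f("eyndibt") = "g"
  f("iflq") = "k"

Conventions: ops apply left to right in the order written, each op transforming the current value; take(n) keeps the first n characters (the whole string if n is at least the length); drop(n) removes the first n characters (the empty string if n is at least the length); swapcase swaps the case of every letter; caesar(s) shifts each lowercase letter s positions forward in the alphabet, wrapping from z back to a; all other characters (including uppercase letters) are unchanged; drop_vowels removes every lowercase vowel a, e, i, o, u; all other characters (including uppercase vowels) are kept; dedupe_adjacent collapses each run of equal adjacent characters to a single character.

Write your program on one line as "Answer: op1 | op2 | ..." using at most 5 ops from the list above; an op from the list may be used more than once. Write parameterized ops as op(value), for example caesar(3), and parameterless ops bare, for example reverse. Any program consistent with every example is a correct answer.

dedupe_adjacent | caesar(2) | drop_vowels | take(1)

Check, running the answer program on each example:
  "dqfnmamlgw" -> "dqfnmamlgw" -> "fshpoconiy" -> "fshpcny" -> "f"
  "key" -> "key" -> "mga" -> "mg" -> "m"
  "yyq" -> "yq" -> "as" -> "s" -> "s"
  "fgocvtnubd" -> "fgocvtnubd" -> "hiqexvpwdf" -> "hqxvpwdf" -> "h"
  "eyndibt" -> "eyndibt" -> "gapfkdv" -> "gpfkdv" -> "g"
  "iflq" -> "iflq" -> "khns" -> "khns" -> "k"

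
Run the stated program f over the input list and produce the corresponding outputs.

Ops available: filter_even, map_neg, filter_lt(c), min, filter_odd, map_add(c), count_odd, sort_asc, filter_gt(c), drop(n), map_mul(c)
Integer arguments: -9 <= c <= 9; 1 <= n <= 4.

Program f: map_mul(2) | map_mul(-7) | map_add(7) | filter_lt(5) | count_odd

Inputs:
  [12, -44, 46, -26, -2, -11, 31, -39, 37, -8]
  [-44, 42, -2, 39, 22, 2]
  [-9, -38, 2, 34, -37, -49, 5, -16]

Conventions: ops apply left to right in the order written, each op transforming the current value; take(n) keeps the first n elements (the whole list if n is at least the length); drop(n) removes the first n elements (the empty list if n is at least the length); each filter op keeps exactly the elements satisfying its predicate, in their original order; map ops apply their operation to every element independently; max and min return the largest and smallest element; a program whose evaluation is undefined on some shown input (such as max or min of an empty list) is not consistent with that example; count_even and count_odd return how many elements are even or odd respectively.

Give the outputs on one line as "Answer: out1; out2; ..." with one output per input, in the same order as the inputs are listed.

Execution, op by op:
  [12, -44, 46, -26, -2, -11, 31, -39, 37, -8] -> [24, -88, 92, -52, -4, -22, 62, -78, 74, -16] -> [-168, 616, -644, 364, 28, 154, -434, 546, -518, 112] -> [-161, 623, -637, 371, 35, 161, -427, 553, -511, 119] -> [-161, -637, -427, -511] -> 4
  [-44, 42, -2, 39, 22, 2] -> [-88, 84, -4, 78, 44, 4] -> [616, -588, 28, -546, -308, -28] -> [623, -581, 35, -539, -301, -21] -> [-581, -539, -301, -21] -> 4
  [-9, -38, 2, 34, -37, -49, 5, -16] -> [-18, -76, 4, 68, -74, -98, 10, -32] -> [126, 532, -28, -476, 518, 686, -70, 224] -> [133, 539, -21, -469, 525, 693, -63, 231] -> [-21, -469, -63] -> 3

4; 4; 3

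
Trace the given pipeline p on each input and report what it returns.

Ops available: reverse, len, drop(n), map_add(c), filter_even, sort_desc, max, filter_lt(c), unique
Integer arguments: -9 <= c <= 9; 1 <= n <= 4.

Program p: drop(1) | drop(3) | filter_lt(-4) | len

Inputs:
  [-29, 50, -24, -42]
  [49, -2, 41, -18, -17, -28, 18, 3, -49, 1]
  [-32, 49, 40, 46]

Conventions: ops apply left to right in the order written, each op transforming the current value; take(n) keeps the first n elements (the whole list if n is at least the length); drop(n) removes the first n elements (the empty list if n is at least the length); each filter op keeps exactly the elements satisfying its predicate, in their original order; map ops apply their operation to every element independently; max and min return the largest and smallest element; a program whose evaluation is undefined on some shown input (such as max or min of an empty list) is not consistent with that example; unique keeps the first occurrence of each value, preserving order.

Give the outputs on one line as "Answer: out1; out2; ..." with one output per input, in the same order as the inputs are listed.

Execution, op by op:
  [-29, 50, -24, -42] -> [50, -24, -42] -> [] -> [] -> 0
  [49, -2, 41, -18, -17, -28, 18, 3, -49, 1] -> [-2, 41, -18, -17, -28, 18, 3, -49, 1] -> [-17, -28, 18, 3, -49, 1] -> [-17, -28, -49] -> 3
  [-32, 49, 40, 46] -> [49, 40, 46] -> [] -> [] -> 0

0; 3; 0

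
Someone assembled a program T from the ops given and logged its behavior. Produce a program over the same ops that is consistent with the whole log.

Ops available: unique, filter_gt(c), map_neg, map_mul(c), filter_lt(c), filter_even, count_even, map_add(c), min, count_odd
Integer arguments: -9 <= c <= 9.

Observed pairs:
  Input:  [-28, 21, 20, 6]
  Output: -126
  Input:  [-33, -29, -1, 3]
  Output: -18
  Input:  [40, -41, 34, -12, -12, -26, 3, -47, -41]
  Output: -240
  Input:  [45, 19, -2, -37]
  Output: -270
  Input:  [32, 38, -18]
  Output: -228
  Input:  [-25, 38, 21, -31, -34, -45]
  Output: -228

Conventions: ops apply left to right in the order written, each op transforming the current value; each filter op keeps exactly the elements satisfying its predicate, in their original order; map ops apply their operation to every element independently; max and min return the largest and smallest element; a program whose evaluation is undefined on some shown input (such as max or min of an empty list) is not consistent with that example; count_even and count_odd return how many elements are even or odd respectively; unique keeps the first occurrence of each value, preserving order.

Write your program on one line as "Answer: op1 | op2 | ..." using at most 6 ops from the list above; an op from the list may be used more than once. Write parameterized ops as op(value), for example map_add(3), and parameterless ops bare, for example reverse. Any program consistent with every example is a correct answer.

map_neg | map_mul(6) | unique | filter_lt(8) | min

Check, running the answer program on each example:
  [-28, 21, 20, 6] -> [28, -21, -20, -6] -> [168, -126, -120, -36] -> [168, -126, -120, -36] -> [-126, -120, -36] -> -126
  [-33, -29, -1, 3] -> [33, 29, 1, -3] -> [198, 174, 6, -18] -> [198, 174, 6, -18] -> [6, -18] -> -18
  [40, -41, 34, -12, -12, -26, 3, -47, -41] -> [-40, 41, -34, 12, 12, 26, -3, 47, 41] -> [-240, 246, -204, 72, 72, 156, -18, 282, 246] -> [-240, 246, -204, 72, 156, -18, 282] -> [-240, -204, -18] -> -240
  [45, 19, -2, -37] -> [-45, -19, 2, 37] -> [-270, -114, 12, 222] -> [-270, -114, 12, 222] -> [-270, -114] -> -270
  [32, 38, -18] -> [-32, -38, 18] -> [-192, -228, 108] -> [-192, -228, 108] -> [-192, -228] -> -228
  [-25, 38, 21, -31, -34, -45] -> [25, -38, -21, 31, 34, 45] -> [150, -228, -126, 186, 204, 270] -> [150, -228, -126, 186, 204, 270] -> [-228, -126] -> -228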